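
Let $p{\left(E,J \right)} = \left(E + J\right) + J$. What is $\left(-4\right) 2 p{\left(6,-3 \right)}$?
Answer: $0$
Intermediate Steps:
$p{\left(E,J \right)} = E + 2 J$
$\left(-4\right) 2 p{\left(6,-3 \right)} = \left(-4\right) 2 \left(6 + 2 \left(-3\right)\right) = - 8 \left(6 - 6\right) = \left(-8\right) 0 = 0$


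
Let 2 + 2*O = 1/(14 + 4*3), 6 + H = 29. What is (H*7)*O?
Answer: -8211/52 ≈ -157.90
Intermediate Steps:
H = 23 (H = -6 + 29 = 23)
O = -51/52 (O = -1 + 1/(2*(14 + 4*3)) = -1 + 1/(2*(14 + 12)) = -1 + (1/2)/26 = -1 + (1/2)*(1/26) = -1 + 1/52 = -51/52 ≈ -0.98077)
(H*7)*O = (23*7)*(-51/52) = 161*(-51/52) = -8211/52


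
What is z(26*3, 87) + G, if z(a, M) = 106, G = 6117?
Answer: 6223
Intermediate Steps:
z(26*3, 87) + G = 106 + 6117 = 6223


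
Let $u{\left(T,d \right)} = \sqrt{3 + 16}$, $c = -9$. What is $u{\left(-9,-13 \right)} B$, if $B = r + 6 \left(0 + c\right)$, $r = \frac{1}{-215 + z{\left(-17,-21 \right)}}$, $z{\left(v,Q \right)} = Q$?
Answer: $- \frac{12745 \sqrt{19}}{236} \approx -235.4$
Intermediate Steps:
$r = - \frac{1}{236}$ ($r = \frac{1}{-215 - 21} = \frac{1}{-236} = - \frac{1}{236} \approx -0.0042373$)
$u{\left(T,d \right)} = \sqrt{19}$
$B = - \frac{12745}{236}$ ($B = - \frac{1}{236} + 6 \left(0 - 9\right) = - \frac{1}{236} + 6 \left(-9\right) = - \frac{1}{236} - 54 = - \frac{12745}{236} \approx -54.004$)
$u{\left(-9,-13 \right)} B = \sqrt{19} \left(- \frac{12745}{236}\right) = - \frac{12745 \sqrt{19}}{236}$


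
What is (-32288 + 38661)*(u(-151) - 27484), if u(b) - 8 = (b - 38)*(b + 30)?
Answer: -29360411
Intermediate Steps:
u(b) = 8 + (-38 + b)*(30 + b) (u(b) = 8 + (b - 38)*(b + 30) = 8 + (-38 + b)*(30 + b))
(-32288 + 38661)*(u(-151) - 27484) = (-32288 + 38661)*((-1132 + (-151)**2 - 8*(-151)) - 27484) = 6373*((-1132 + 22801 + 1208) - 27484) = 6373*(22877 - 27484) = 6373*(-4607) = -29360411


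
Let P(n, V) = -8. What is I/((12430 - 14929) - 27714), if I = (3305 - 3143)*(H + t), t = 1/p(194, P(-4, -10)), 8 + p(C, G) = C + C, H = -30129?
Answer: 11449019/70870 ≈ 161.55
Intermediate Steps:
p(C, G) = -8 + 2*C (p(C, G) = -8 + (C + C) = -8 + 2*C)
t = 1/380 (t = 1/(-8 + 2*194) = 1/(-8 + 388) = 1/380 ≈ 0.0026316)
I = -927370539/190 (I = (3305 - 3143)*(-30129 + 1/380) = 162*(-11449019/380) = -927370539/190 ≈ -4.8809e+6)
I/((12430 - 14929) - 27714) = -927370539/(190*((12430 - 14929) - 27714)) = -927370539/(190*(-2499 - 27714)) = -927370539/190/(-30213) = -927370539/190*(-1/30213) = 11449019/70870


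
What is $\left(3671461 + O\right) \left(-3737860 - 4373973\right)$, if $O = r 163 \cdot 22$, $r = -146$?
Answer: $-25535279659865$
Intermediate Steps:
$O = -523556$ ($O = \left(-146\right) 163 \cdot 22 = \left(-23798\right) 22 = -523556$)
$\left(3671461 + O\right) \left(-3737860 - 4373973\right) = \left(3671461 - 523556\right) \left(-3737860 - 4373973\right) = 3147905 \left(-8111833\right) = -25535279659865$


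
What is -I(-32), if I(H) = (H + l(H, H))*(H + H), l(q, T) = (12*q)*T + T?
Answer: 782336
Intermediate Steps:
l(q, T) = T + 12*T*q (l(q, T) = 12*T*q + T = T + 12*T*q)
I(H) = 2*H*(H + H*(1 + 12*H)) (I(H) = (H + H*(1 + 12*H))*(H + H) = (H + H*(1 + 12*H))*(2*H) = 2*H*(H + H*(1 + 12*H)))
-I(-32) = -(-32)**2*(4 + 24*(-32)) = -1024*(4 - 768) = -1024*(-764) = -1*(-782336) = 782336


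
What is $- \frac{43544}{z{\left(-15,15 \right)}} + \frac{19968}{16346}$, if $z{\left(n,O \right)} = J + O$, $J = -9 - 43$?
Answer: $\frac{356254520}{302401} \approx 1178.1$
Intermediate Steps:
$J = -52$ ($J = -9 - 43 = -52$)
$z{\left(n,O \right)} = -52 + O$
$- \frac{43544}{z{\left(-15,15 \right)}} + \frac{19968}{16346} = - \frac{43544}{-52 + 15} + \frac{19968}{16346} = - \frac{43544}{-37} + 19968 \cdot \frac{1}{16346} = \left(-43544\right) \left(- \frac{1}{37}\right) + \frac{9984}{8173} = \frac{43544}{37} + \frac{9984}{8173} = \frac{356254520}{302401}$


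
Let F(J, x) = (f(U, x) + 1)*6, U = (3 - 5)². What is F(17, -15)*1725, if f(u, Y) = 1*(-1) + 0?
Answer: 0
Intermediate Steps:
U = 4 (U = (-2)² = 4)
f(u, Y) = -1 (f(u, Y) = -1 + 0 = -1)
F(J, x) = 0 (F(J, x) = (-1 + 1)*6 = 0*6 = 0)
F(17, -15)*1725 = 0*1725 = 0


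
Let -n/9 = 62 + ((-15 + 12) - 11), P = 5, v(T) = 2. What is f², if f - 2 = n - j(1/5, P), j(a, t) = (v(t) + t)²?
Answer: 229441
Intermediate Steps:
j(a, t) = (2 + t)²
n = -432 (n = -9*(62 + ((-15 + 12) - 11)) = -9*(62 + (-3 - 11)) = -9*(62 - 14) = -9*48 = -432)
f = -479 (f = 2 + (-432 - (2 + 5)²) = 2 + (-432 - 1*7²) = 2 + (-432 - 1*49) = 2 + (-432 - 49) = 2 - 481 = -479)
f² = (-479)² = 229441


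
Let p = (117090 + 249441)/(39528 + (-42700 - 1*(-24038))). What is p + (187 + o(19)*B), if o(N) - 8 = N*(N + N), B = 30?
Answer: 461233873/20866 ≈ 22105.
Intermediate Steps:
o(N) = 8 + 2*N**2 (o(N) = 8 + N*(N + N) = 8 + N*(2*N) = 8 + 2*N**2)
p = 366531/20866 (p = 366531/(39528 + (-42700 + 24038)) = 366531/(39528 - 18662) = 366531/20866 ≈ 17.566)
p + (187 + o(19)*B) = 366531/20866 + (187 + (8 + 2*19**2)*30) = 366531/20866 + (187 + (8 + 2*361)*30) = 366531/20866 + (187 + (8 + 722)*30) = 366531/20866 + (187 + 730*30) = 366531/20866 + (187 + 21900) = 366531/20866 + 22087 = 461233873/20866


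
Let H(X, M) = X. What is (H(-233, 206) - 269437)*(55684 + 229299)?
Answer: -76851365610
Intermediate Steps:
(H(-233, 206) - 269437)*(55684 + 229299) = (-233 - 269437)*(55684 + 229299) = -269670*284983 = -76851365610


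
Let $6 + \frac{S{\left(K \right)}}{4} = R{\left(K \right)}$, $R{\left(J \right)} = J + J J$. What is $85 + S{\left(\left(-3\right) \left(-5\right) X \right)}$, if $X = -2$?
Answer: $3541$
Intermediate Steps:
$R{\left(J \right)} = J + J^{2}$
$S{\left(K \right)} = -24 + 4 K \left(1 + K\right)$
$85 + S{\left(\left(-3\right) \left(-5\right) X \right)} = 85 - \left(24 - 4 \left(-3\right) \left(-5\right) \left(-2\right) \left(1 + \left(-3\right) \left(-5\right) \left(-2\right)\right)\right) = 85 - \left(24 - 4 \cdot 15 \left(-2\right) \left(1 + 15 \left(-2\right)\right)\right) = 85 - \left(24 + 120 \left(1 - 30\right)\right) = 85 - \left(24 + 120 \left(-29\right)\right) = 85 + \left(-24 + 3480\right) = 85 + 3456 = 3541$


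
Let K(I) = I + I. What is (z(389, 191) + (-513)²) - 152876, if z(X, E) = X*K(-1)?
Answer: 109515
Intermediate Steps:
K(I) = 2*I
z(X, E) = -2*X (z(X, E) = X*(2*(-1)) = X*(-2) = -2*X)
(z(389, 191) + (-513)²) - 152876 = (-2*389 + (-513)²) - 152876 = (-778 + 263169) - 152876 = 262391 - 152876 = 109515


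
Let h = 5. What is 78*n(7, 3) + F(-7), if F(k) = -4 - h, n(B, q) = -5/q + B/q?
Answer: 43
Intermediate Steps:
F(k) = -9 (F(k) = -4 - 1*5 = -4 - 5 = -9)
78*n(7, 3) + F(-7) = 78*((-5 + 7)/3) - 9 = 78*((⅓)*2) - 9 = 78*(⅔) - 9 = 52 - 9 = 43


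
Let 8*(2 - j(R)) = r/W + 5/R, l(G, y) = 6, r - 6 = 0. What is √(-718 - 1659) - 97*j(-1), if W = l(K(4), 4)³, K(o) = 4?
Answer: -73235/288 + I*√2377 ≈ -254.29 + 48.755*I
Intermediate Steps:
r = 6 (r = 6 + 0 = 6)
W = 216 (W = 6³ = 216)
j(R) = 575/288 - 5/(8*R) (j(R) = 2 - (6/216 + 5/R)/8 = 2 - (6*(1/216) + 5/R)/8 = 2 - (1/36 + 5/R)/8 = 2 + (-1/288 - 5/(8*R)) = 575/288 - 5/(8*R))
√(-718 - 1659) - 97*j(-1) = √(-718 - 1659) - 485*(-36 + 115*(-1))/(288*(-1)) = √(-2377) - 485*(-1)*(-36 - 115)/288 = I*√2377 - 485*(-1)*(-151)/288 = I*√2377 - 97*755/288 = I*√2377 - 73235/288 = -73235/288 + I*√2377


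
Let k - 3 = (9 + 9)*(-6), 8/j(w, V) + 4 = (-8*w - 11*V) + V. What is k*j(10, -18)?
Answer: -35/4 ≈ -8.7500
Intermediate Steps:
j(w, V) = 8/(-4 - 10*V - 8*w) (j(w, V) = 8/(-4 + ((-8*w - 11*V) + V)) = 8/(-4 + ((-11*V - 8*w) + V)) = 8/(-4 + (-10*V - 8*w)) = 8/(-4 - 10*V - 8*w))
k = -105 (k = 3 + (9 + 9)*(-6) = 3 + 18*(-6) = 3 - 108 = -105)
k*j(10, -18) = -(-420)/(2 + 4*10 + 5*(-18)) = -(-420)/(2 + 40 - 90) = -(-420)/(-48) = -(-420)*(-1)/48 = -105*1/12 = -35/4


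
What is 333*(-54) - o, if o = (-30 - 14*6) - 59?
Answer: -17809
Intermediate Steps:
o = -173 (o = (-30 - 84) - 59 = -114 - 59 = -173)
333*(-54) - o = 333*(-54) - 1*(-173) = -17982 + 173 = -17809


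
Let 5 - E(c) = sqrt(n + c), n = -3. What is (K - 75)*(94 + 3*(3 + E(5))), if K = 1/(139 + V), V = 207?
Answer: -1530991/173 + 77847*sqrt(2)/346 ≈ -8531.5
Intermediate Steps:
K = 1/346 (K = 1/(139 + 207) = 1/346 ≈ 0.0028902)
E(c) = 5 - sqrt(-3 + c)
(K - 75)*(94 + 3*(3 + E(5))) = (1/346 - 75)*(94 + 3*(3 + (5 - sqrt(-3 + 5)))) = -25949*(94 + 3*(3 + (5 - sqrt(2))))/346 = -25949*(94 + 3*(8 - sqrt(2)))/346 = -25949*(94 + (24 - 3*sqrt(2)))/346 = -25949*(118 - 3*sqrt(2))/346 = -1530991/173 + 77847*sqrt(2)/346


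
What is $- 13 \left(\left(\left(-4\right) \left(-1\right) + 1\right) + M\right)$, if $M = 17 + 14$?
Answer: $-468$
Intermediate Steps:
$M = 31$
$- 13 \left(\left(\left(-4\right) \left(-1\right) + 1\right) + M\right) = - 13 \left(\left(\left(-4\right) \left(-1\right) + 1\right) + 31\right) = - 13 \left(\left(4 + 1\right) + 31\right) = - 13 \left(5 + 31\right) = \left(-13\right) 36 = -468$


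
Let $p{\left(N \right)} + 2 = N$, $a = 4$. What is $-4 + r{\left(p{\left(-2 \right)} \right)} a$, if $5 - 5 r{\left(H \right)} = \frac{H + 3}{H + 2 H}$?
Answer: $- \frac{1}{15} \approx -0.066667$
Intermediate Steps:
$p{\left(N \right)} = -2 + N$
$r{\left(H \right)} = 1 - \frac{3 + H}{15 H}$ ($r{\left(H \right)} = 1 - \frac{\left(H + 3\right) \frac{1}{H + 2 H}}{5} = 1 - \frac{\left(3 + H\right) \frac{1}{3 H}}{5} = 1 - \frac{\frac{1}{3} \frac{1}{H} \left(3 + H\right)}{5} = 1 - \frac{3 + H}{15 H}$)
$-4 + r{\left(p{\left(-2 \right)} \right)} a = -4 + \frac{-3 + 14 \left(-2 - 2\right)}{15 \left(-2 - 2\right)} 4 = -4 + \frac{-3 + 14 \left(-4\right)}{15 \left(-4\right)} 4 = -4 + \frac{1}{15} \left(- \frac{1}{4}\right) \left(-3 - 56\right) 4 = -4 + \frac{1}{15} \left(- \frac{1}{4}\right) \left(-59\right) 4 = -4 + \frac{59}{60} \cdot 4 = -4 + \frac{59}{15} = - \frac{1}{15}$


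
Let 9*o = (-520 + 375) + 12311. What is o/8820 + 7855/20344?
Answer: 31108393/57675240 ≈ 0.53937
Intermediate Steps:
o = 12166/9 (o = ((-520 + 375) + 12311)/9 = (-145 + 12311)/9 = (⅑)*12166 = 12166/9 ≈ 1351.8)
o/8820 + 7855/20344 = (12166/9)/8820 + 7855/20344 = (12166/9)*(1/8820) + 7855*(1/20344) = 869/5670 + 7855/20344 = 31108393/57675240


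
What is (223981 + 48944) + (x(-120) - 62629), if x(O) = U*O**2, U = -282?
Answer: -3850504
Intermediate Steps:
x(O) = -282*O**2
(223981 + 48944) + (x(-120) - 62629) = (223981 + 48944) + (-282*(-120)**2 - 62629) = 272925 + (-282*14400 - 62629) = 272925 + (-4060800 - 62629) = 272925 - 4123429 = -3850504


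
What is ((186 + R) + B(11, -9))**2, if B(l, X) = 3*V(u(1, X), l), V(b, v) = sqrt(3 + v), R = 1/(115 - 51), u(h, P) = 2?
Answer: 142245121/4096 + 35715*sqrt(14)/32 ≈ 38904.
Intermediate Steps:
R = 1/64 ≈ 0.015625
B(l, X) = 3*sqrt(3 + l)
((186 + R) + B(11, -9))**2 = ((186 + 1/64) + 3*sqrt(3 + 11))**2 = (11905/64 + 3*sqrt(14))**2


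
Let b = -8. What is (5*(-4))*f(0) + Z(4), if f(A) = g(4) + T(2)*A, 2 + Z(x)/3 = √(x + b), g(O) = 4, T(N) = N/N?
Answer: -86 + 6*I ≈ -86.0 + 6.0*I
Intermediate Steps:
T(N) = 1
Z(x) = -6 + 3*√(-8 + x) (Z(x) = -6 + 3*√(x - 8) = -6 + 3*√(-8 + x))
f(A) = 4 + A (f(A) = 4 + 1*A = 4 + A)
(5*(-4))*f(0) + Z(4) = (5*(-4))*(4 + 0) + (-6 + 3*√(-8 + 4)) = -20*4 + (-6 + 3*√(-4)) = -80 + (-6 + 3*(2*I)) = -80 + (-6 + 6*I) = -86 + 6*I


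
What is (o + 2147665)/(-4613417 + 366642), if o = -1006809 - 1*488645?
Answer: -652211/4246775 ≈ -0.15358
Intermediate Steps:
o = -1495454 (o = -1006809 - 488645 = -1495454)
(o + 2147665)/(-4613417 + 366642) = (-1495454 + 2147665)/(-4613417 + 366642) = 652211/(-4246775) = 652211*(-1/4246775) = -652211/4246775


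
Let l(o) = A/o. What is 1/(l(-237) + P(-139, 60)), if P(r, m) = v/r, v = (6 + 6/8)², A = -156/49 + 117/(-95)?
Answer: -817864880/252849481 ≈ -3.2346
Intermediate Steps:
A = -20553/4655 (A = -156*1/49 + 117*(-1/95) = -156/49 - 117/95 = -20553/4655 ≈ -4.4153)
v = 729/16 (v = (6 + 6*(⅛))² = (6 + ¾)² = (27/4)² = 729/16 ≈ 45.563)
l(o) = -20553/(4655*o)
P(r, m) = 729/(16*r)
1/(l(-237) + P(-139, 60)) = 1/(-20553/4655/(-237) + (729/16)/(-139)) = 1/(-20553/4655*(-1/237) + (729/16)*(-1/139)) = 1/(6851/367745 - 729/2224) = 1/(-252849481/817864880) = -817864880/252849481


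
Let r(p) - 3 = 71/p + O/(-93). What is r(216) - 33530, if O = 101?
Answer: -224501863/6696 ≈ -33528.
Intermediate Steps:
r(p) = 178/93 + 71/p (r(p) = 3 + (71/p + 101/(-93)) = 3 + (71/p + 101*(-1/93)) = 3 + (71/p - 101/93) = 3 + (-101/93 + 71/p) = 178/93 + 71/p)
r(216) - 33530 = (178/93 + 71/216) - 33530 = 15017/6696 - 33530 = -224501863/6696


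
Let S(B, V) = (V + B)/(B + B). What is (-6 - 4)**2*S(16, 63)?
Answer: 1975/8 ≈ 246.88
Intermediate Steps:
S(B, V) = (B + V)/(2*B) (S(B, V) = (B + V)/((2*B)) = (B + V)*(1/(2*B)) = (B + V)/(2*B))
(-6 - 4)**2*S(16, 63) = (-6 - 4)**2*((1/2)*(16 + 63)/16) = (-10)**2*((1/2)*(1/16)*79) = 100*(79/32) = 1975/8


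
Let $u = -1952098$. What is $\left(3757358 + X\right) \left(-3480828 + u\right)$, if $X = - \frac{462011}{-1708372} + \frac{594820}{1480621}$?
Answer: $- \frac{25817417493599740886665321}{1264725729506} \approx -2.0413 \cdot 10^{13}$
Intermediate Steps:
$X = \frac{1700237021871}{2529451459012}$ ($X = \left(-462011\right) \left(- \frac{1}{1708372}\right) + 594820 \cdot \frac{1}{1480621} = \frac{462011}{1708372} + \frac{594820}{1480621} = \frac{1700237021871}{2529451459012} \approx 0.67218$)
$\left(3757358 + X\right) \left(-3480828 + u\right) = \left(3757358 + \frac{1700237021871}{2529451459012}\right) \left(-3480828 - 1952098\right) = \frac{9504056375367432167}{2529451459012} \left(-5432926\right) = - \frac{25817417493599740886665321}{1264725729506}$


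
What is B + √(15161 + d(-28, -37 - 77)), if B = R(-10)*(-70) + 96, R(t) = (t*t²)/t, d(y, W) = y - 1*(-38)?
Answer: -6904 + √15171 ≈ -6780.8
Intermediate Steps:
d(y, W) = 38 + y (d(y, W) = y + 38 = 38 + y)
R(t) = t² (R(t) = t³/t = t²)
B = -6904 (B = (-10)²*(-70) + 96 = 100*(-70) + 96 = -7000 + 96 = -6904)
B + √(15161 + d(-28, -37 - 77)) = -6904 + √(15161 + (38 - 28)) = -6904 + √(15161 + 10) = -6904 + √15171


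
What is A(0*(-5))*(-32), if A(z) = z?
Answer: 0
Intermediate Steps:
A(0*(-5))*(-32) = (0*(-5))*(-32) = 0*(-32) = 0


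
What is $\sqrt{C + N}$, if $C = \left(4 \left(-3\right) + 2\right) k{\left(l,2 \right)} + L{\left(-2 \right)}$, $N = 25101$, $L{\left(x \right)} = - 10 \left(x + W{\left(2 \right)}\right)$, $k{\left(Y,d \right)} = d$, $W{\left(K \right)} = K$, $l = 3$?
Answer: $\sqrt{25081} \approx 158.37$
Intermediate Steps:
$L{\left(x \right)} = -20 - 10 x$ ($L{\left(x \right)} = - 10 \left(x + 2\right) = - 10 \left(2 + x\right) = -20 - 10 x$)
$C = -20$ ($C = \left(4 \left(-3\right) + 2\right) 2 - 0 = \left(-12 + 2\right) 2 + \left(-20 + 20\right) = \left(-10\right) 2 + 0 = -20 + 0 = -20$)
$\sqrt{C + N} = \sqrt{-20 + 25101} = \sqrt{25081}$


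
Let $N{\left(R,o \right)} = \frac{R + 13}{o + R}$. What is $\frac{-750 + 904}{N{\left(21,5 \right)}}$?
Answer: $\frac{2002}{17} \approx 117.76$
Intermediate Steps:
$N{\left(R,o \right)} = \frac{13 + R}{R + o}$
$\frac{-750 + 904}{N{\left(21,5 \right)}} = \frac{-750 + 904}{\frac{1}{21 + 5} \left(13 + 21\right)} = \frac{1}{\frac{1}{26} \cdot 34} \cdot 154 = \frac{1}{\frac{17}{13}} \cdot 154 = \frac{13}{17} \cdot 154 = \frac{2002}{17}$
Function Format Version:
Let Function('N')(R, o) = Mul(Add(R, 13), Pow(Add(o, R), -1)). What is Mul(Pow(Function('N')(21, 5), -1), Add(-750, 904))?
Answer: Rational(2002, 17) ≈ 117.76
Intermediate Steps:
Function('N')(R, o) = Mul(Pow(Add(R, o), -1), Add(13, R)) (Function('N')(R, o) = Mul(Add(13, R), Pow(Add(R, o), -1)) = Mul(Pow(Add(R, o), -1), Add(13, R)))
Mul(Pow(Function('N')(21, 5), -1), Add(-750, 904)) = Mul(Pow(Mul(Pow(Add(21, 5), -1), Add(13, 21)), -1), Add(-750, 904)) = Mul(Pow(Mul(Pow(26, -1), 34), -1), 154) = Mul(Pow(Mul(Rational(1, 26), 34), -1), 154) = Mul(Pow(Rational(17, 13), -1), 154) = Mul(Rational(13, 17), 154) = Rational(2002, 17)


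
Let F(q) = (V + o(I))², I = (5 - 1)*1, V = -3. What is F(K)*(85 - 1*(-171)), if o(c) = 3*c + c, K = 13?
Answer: 43264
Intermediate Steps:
I = 4 (I = 4*1 = 4)
o(c) = 4*c
F(q) = 169 (F(q) = (-3 + 4*4)² = (-3 + 16)² = 13² = 169)
F(K)*(85 - 1*(-171)) = 169*(85 - 1*(-171)) = 169*(85 + 171) = 169*256 = 43264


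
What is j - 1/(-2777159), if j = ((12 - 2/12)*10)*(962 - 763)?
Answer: 196192397558/8331477 ≈ 23548.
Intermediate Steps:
j = 70645/3 (j = ((12 - 2*1/12)*10)*199 = ((12 - 1/6)*10)*199 = ((71/6)*10)*199 = (355/3)*199 = 70645/3 ≈ 23548.)
j - 1/(-2777159) = 70645/3 - 1/(-2777159) = 70645/3 - 1*(-1/2777159) = 70645/3 + 1/2777159 = 196192397558/8331477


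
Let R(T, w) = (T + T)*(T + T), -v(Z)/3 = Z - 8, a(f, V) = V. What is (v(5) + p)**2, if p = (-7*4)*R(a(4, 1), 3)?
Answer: 10609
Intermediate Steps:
v(Z) = 24 - 3*Z (v(Z) = -3*(Z - 8) = -3*(-8 + Z) = 24 - 3*Z)
R(T, w) = 4*T**2 (R(T, w) = (2*T)*(2*T) = 4*T**2)
p = -112 (p = (-7*4)*(4*1**2) = -112 ≈ -112.00)
(v(5) + p)**2 = ((24 - 3*5) - 112)**2 = ((24 - 15) - 112)**2 = (9 - 112)**2 = (-103)**2 = 10609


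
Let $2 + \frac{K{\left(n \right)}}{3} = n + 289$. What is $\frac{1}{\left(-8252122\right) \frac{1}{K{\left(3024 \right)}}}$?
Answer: $- \frac{9933}{8252122} \approx -0.0012037$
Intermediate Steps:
$K{\left(n \right)} = 861 + 3 n$ ($K{\left(n \right)} = -6 + 3 \left(n + 289\right) = -6 + 3 \left(289 + n\right) = -6 + \left(867 + 3 n\right) = 861 + 3 n$)
$\frac{1}{\left(-8252122\right) \frac{1}{K{\left(3024 \right)}}} = \frac{1}{\left(-8252122\right) \frac{1}{861 + 3 \cdot 3024}} = \frac{1}{\left(-8252122\right) \frac{1}{861 + 9072}} = \frac{1}{\left(-8252122\right) \frac{1}{9933}} = \frac{1}{- \frac{8252122}{9933}} = - \frac{9933}{8252122}$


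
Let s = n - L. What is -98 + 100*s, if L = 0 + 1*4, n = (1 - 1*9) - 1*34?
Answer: -4698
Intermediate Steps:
n = -42 (n = (1 - 9) - 34 = -8 - 34 = -42)
L = 4 (L = 0 + 4 = 4)
s = -46 (s = -42 - 1*4 = -42 - 4 = -46)
-98 + 100*s = -98 + 100*(-46) = -98 - 4600 = -4698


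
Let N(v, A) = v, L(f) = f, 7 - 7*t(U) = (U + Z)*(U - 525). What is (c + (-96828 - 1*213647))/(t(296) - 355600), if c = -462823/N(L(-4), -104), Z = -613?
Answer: 5453539/10247144 ≈ 0.53220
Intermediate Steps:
t(U) = 1 - (-613 + U)*(-525 + U)/7 (t(U) = 1 - (U - 613)*(U - 525)/7 = 1 - (-613 + U)*(-525 + U)/7)
c = 462823/4 (c = -462823/(-4) = -462823*(-¼) = 462823/4 ≈ 1.1571e+5)
(c + (-96828 - 1*213647))/(t(296) - 355600) = (462823/4 + (-96828 - 1*213647))/((-45974 - ⅐*296² + (1138/7)*296) - 355600) = (462823/4 + (-96828 - 213647))/((-45974 - ⅐*87616 + 336848/7) - 355600) = (462823/4 - 310475)/((-45974 - 87616/7 + 336848/7) - 355600) = -779077/(4*(-72586/7 - 355600)) = -779077/(4*(-2561786/7)) = -779077/4*(-7/2561786) = 5453539/10247144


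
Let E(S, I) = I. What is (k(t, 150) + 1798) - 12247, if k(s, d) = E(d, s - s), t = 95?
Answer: -10449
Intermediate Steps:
k(s, d) = 0 (k(s, d) = s - s = 0)
(k(t, 150) + 1798) - 12247 = (0 + 1798) - 12247 = 1798 - 12247 = -10449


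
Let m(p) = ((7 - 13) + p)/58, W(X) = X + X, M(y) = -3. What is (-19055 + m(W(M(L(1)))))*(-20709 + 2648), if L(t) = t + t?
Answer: 9980526661/29 ≈ 3.4416e+8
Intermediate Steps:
L(t) = 2*t
W(X) = 2*X
m(p) = -3/29 + p/58 (m(p) = (-6 + p)*(1/58) = -3/29 + p/58)
(-19055 + m(W(M(L(1)))))*(-20709 + 2648) = (-19055 + (-3/29 + (2*(-3))/58))*(-20709 + 2648) = (-19055 + (-3/29 + (1/58)*(-6)))*(-18061) = (-19055 + (-3/29 - 3/29))*(-18061) = (-19055 - 6/29)*(-18061) = -552601/29*(-18061) = 9980526661/29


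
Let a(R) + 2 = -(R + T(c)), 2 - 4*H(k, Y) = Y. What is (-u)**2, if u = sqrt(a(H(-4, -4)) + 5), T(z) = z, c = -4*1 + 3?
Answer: 5/2 ≈ 2.5000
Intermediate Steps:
c = -1 (c = -4 + 3 = -1)
H(k, Y) = 1/2 - Y/4
a(R) = -1 - R (a(R) = -2 - (R - 1) = -2 - (-1 + R) = -2 + (1 - R) = -1 - R)
u = sqrt(10)/2 (u = sqrt((-1 - (1/2 - 1/4*(-4))) + 5) = sqrt((-1 - (1/2 + 1)) + 5) = sqrt((-1 - 1*3/2) + 5) = sqrt((-1 - 3/2) + 5) = sqrt(-5/2 + 5) = sqrt(5/2) = sqrt(10)/2 ≈ 1.5811)
(-u)**2 = (-sqrt(10)/2)**2 = 5/2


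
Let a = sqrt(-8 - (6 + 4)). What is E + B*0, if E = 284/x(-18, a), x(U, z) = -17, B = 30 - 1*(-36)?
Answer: -284/17 ≈ -16.706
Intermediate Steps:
a = 3*I*sqrt(2) (a = sqrt(-8 - 1*10) = sqrt(-8 - 10) = sqrt(-18) = 3*I*sqrt(2) ≈ 4.2426*I)
B = 66 (B = 30 + 36 = 66)
E = -284/17 (E = 284/(-17) = 284*(-1/17) = -284/17 ≈ -16.706)
E + B*0 = -284/17 + 66*0 = -284/17 + 0 = -284/17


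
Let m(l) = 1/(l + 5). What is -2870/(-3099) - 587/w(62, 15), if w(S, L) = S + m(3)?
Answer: -13126514/1540203 ≈ -8.5226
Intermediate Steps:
m(l) = 1/(5 + l)
w(S, L) = ⅛ + S (w(S, L) = S + 1/(5 + 3) = S + 1/8 = S + ⅛ = ⅛ + S)
-2870/(-3099) - 587/w(62, 15) = -2870/(-3099) - 587/(⅛ + 62) = -2870*(-1/3099) - 587/497/8 = 2870/3099 - 587*8/497 = 2870/3099 - 4696/497 = -13126514/1540203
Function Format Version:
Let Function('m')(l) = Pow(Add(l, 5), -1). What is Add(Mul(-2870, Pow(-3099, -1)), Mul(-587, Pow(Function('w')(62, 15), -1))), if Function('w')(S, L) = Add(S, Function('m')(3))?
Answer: Rational(-13126514, 1540203) ≈ -8.5226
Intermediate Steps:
Function('m')(l) = Pow(Add(5, l), -1)
Function('w')(S, L) = Add(Rational(1, 8), S) (Function('w')(S, L) = Add(S, Pow(Add(5, 3), -1)) = Add(S, Pow(8, -1)) = Add(S, Rational(1, 8)) = Add(Rational(1, 8), S))
Add(Mul(-2870, Pow(-3099, -1)), Mul(-587, Pow(Function('w')(62, 15), -1))) = Add(Mul(-2870, Pow(-3099, -1)), Mul(-587, Pow(Add(Rational(1, 8), 62), -1))) = Add(Mul(-2870, Rational(-1, 3099)), Mul(-587, Pow(Rational(497, 8), -1))) = Add(Rational(2870, 3099), Mul(-587, Rational(8, 497))) = Add(Rational(2870, 3099), Rational(-4696, 497)) = Rational(-13126514, 1540203)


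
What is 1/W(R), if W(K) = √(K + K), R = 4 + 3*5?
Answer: √38/38 ≈ 0.16222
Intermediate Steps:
R = 19 (R = 4 + 15 = 19)
W(K) = √2*√K (W(K) = √(2*K) = √2*√K)
1/W(R) = 1/(√2*√19) = 1/(√38) = √38/38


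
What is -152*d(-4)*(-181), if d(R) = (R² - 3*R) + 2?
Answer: 825360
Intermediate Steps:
d(R) = 2 + R² - 3*R
-152*d(-4)*(-181) = -152*(2 + (-4)² - 3*(-4))*(-181) = -152*(2 + 16 + 12)*(-181) = -152*30*(-181) = -4560*(-181) = 825360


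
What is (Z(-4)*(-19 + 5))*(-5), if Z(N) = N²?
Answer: 1120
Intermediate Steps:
(Z(-4)*(-19 + 5))*(-5) = ((-4)²*(-19 + 5))*(-5) = (16*(-14))*(-5) = -224*(-5) = 1120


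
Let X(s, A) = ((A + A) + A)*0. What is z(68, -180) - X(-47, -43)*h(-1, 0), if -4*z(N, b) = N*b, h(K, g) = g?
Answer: 3060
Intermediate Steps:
z(N, b) = -N*b/4
X(s, A) = 0 (X(s, A) = (2*A + A)*0 = (3*A)*0 = 0)
z(68, -180) - X(-47, -43)*h(-1, 0) = -1/4*68*(-180) - 0*0 = 3060 - 1*0 = 3060 + 0 = 3060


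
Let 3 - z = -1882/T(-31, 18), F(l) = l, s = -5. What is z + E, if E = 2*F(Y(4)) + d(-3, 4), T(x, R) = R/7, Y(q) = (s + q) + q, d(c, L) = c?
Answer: 6641/9 ≈ 737.89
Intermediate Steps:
Y(q) = -5 + 2*q (Y(q) = (-5 + q) + q = -5 + 2*q)
T(x, R) = R/7 (T(x, R) = R*(⅐) = R/7)
E = 3 (E = 2*(-5 + 2*4) - 3 = 2*(-5 + 8) - 3 = 2*3 - 3 = 6 - 3 = 3)
z = 6614/9 (z = 3 - (-1882)/((⅐)*18) = 3 - (-1882)/18/7 = 3 - (-1882)*7/18 = 3 - 1*(-6587/9) = 3 + 6587/9 = 6614/9 ≈ 734.89)
z + E = 6614/9 + 3 = 6641/9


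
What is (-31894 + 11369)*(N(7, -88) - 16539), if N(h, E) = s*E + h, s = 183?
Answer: 669853900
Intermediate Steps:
N(h, E) = h + 183*E (N(h, E) = 183*E + h = h + 183*E)
(-31894 + 11369)*(N(7, -88) - 16539) = (-31894 + 11369)*((7 + 183*(-88)) - 16539) = -20525*((7 - 16104) - 16539) = -20525*(-16097 - 16539) = -20525*(-32636) = 669853900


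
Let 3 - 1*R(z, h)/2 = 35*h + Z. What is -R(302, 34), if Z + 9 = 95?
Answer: 2546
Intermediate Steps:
Z = 86 (Z = -9 + 95 = 86)
R(z, h) = -166 - 70*h (R(z, h) = 6 - 2*(35*h + 86) = 6 - 2*(86 + 35*h) = 6 + (-172 - 70*h) = -166 - 70*h)
-R(302, 34) = -(-166 - 70*34) = -(-166 - 2380) = -1*(-2546) = 2546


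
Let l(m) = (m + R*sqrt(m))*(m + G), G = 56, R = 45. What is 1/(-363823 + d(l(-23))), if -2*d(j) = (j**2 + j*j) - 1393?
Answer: -2*I/(-99561935*I + 4508460*sqrt(23)) ≈ 1.9183e-8 - 4.166e-9*I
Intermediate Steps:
l(m) = (56 + m)*(m + 45*sqrt(m)) (l(m) = (m + 45*sqrt(m))*(m + 56) = (m + 45*sqrt(m))*(56 + m) = (56 + m)*(m + 45*sqrt(m)))
d(j) = 1393/2 - j**2 (d(j) = -((j**2 + j*j) - 1393)/2 = -((j**2 + j**2) - 1393)/2 = -(2*j**2 - 1393)/2 = -(-1393 + 2*j**2)/2 = 1393/2 - j**2)
1/(-363823 + d(l(-23))) = 1/(-363823 + (1393/2 - ((-23)**2 + 45*(-23)**(3/2) + 56*(-23) + 2520*sqrt(-23))**2)) = 1/(-363823 + (1393/2 - (529 + 45*(-23*I*sqrt(23)) - 1288 + 2520*(I*sqrt(23)))**2)) = 1/(-363823 + (1393/2 - (529 - 1035*I*sqrt(23) - 1288 + 2520*I*sqrt(23))**2)) = 1/(-363823 + (1393/2 - (-759 + 1485*I*sqrt(23))**2)) = 1/(-726253/2 - (-759 + 1485*I*sqrt(23))**2)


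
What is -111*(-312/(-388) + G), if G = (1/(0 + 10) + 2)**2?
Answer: -5614047/9700 ≈ -578.77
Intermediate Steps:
G = 441/100 (G = (1/10 + 2)**2 = (21/10)**2 = 441/100 ≈ 4.4100)
-111*(-312/(-388) + G) = -111*(-312/(-388) + 441/100) = -111*(-312*(-1/388) + 441/100) = -111*(78/97 + 441/100) = -111*50577/9700 = -5614047/9700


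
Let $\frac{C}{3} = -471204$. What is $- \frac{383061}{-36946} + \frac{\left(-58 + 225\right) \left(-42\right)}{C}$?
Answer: $\frac{111198433}{10719891} \approx 10.373$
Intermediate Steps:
$C = -1413612$ ($C = 3 \left(-471204\right) = -1413612$)
$- \frac{383061}{-36946} + \frac{\left(-58 + 225\right) \left(-42\right)}{C} = - \frac{383061}{-36946} + \frac{\left(-58 + 225\right) \left(-42\right)}{-1413612} = \left(-383061\right) \left(- \frac{1}{36946}\right) + 167 \left(-42\right) \left(- \frac{1}{1413612}\right) = \frac{1887}{182} - - \frac{1169}{235602} = \frac{1887}{182} + \frac{1169}{235602} = \frac{111198433}{10719891}$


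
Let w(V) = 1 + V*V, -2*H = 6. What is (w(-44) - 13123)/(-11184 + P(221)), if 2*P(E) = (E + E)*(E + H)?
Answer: -5593/18497 ≈ -0.30237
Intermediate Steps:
H = -3 (H = -½*6 = -3)
P(E) = E*(-3 + E) (P(E) = ((E + E)*(E - 3))/2 = ((2*E)*(-3 + E))/2 = (2*E*(-3 + E))/2 = E*(-3 + E))
w(V) = 1 + V²
(w(-44) - 13123)/(-11184 + P(221)) = ((1 + (-44)²) - 13123)/(-11184 + 221*(-3 + 221)) = ((1 + 1936) - 13123)/(-11184 + 221*218) = (1937 - 13123)/(-11184 + 48178) = -11186/36994 = -11186*1/36994 = -5593/18497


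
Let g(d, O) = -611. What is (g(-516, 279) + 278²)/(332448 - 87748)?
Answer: 76673/244700 ≈ 0.31333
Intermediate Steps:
(g(-516, 279) + 278²)/(332448 - 87748) = (-611 + 278²)/(332448 - 87748) = (-611 + 77284)/244700 = 76673*(1/244700) = 76673/244700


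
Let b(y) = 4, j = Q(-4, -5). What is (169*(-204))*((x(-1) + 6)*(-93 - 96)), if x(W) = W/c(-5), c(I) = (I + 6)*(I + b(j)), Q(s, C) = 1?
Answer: 45611748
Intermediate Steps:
j = 1
c(I) = (4 + I)*(6 + I) (c(I) = (I + 6)*(I + 4) = (6 + I)*(4 + I) = (4 + I)*(6 + I))
x(W) = -W (x(W) = W/(24 + (-5)² + 10*(-5)) = W/(24 + 25 - 50) = W/(-1) = W*(-1) = -W)
(169*(-204))*((x(-1) + 6)*(-93 - 96)) = (169*(-204))*((-1*(-1) + 6)*(-93 - 96)) = -34476*(1 + 6)*(-189) = -241332*(-189) = -34476*(-1323) = 45611748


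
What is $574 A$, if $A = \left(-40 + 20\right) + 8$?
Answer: $-6888$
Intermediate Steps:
$A = -12$ ($A = -20 + 8 = -12$)
$574 A = 574 \left(-12\right) = -6888$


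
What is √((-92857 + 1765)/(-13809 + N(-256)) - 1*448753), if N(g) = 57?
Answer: I*√589345795662/1146 ≈ 669.89*I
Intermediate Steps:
√((-92857 + 1765)/(-13809 + N(-256)) - 1*448753) = √((-92857 + 1765)/(-13809 + 57) - 1*448753) = √(-91092/(-13752) - 448753) = √(-91092*(-1/13752) - 448753) = √(7591/1146 - 448753) = √(-514263347/1146) = I*√589345795662/1146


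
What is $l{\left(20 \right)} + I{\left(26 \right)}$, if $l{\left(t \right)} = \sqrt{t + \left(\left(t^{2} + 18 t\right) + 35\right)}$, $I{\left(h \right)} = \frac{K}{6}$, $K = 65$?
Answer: $\frac{65}{6} + \sqrt{815} \approx 39.382$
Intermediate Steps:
$I{\left(h \right)} = \frac{65}{6}$
$l{\left(t \right)} = \sqrt{35 + t^{2} + 19 t}$ ($l{\left(t \right)} = \sqrt{t + \left(35 + t^{2} + 18 t\right)} = \sqrt{35 + t^{2} + 19 t}$)
$l{\left(20 \right)} + I{\left(26 \right)} = \sqrt{35 + 20^{2} + 19 \cdot 20} + \frac{65}{6} = \sqrt{35 + 400 + 380} + \frac{65}{6} = \sqrt{815} + \frac{65}{6} = \frac{65}{6} + \sqrt{815}$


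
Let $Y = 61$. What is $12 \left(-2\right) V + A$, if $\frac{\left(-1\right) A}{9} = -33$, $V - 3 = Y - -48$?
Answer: $-2391$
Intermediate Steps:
$V = 112$ ($V = 3 + \left(61 - -48\right) = 3 + \left(61 + 48\right) = 3 + 109 = 112$)
$A = 297$ ($A = \left(-9\right) \left(-33\right) = 297$)
$12 \left(-2\right) V + A = 12 \left(-2\right) 112 + 297 = \left(-24\right) 112 + 297 = -2688 + 297 = -2391$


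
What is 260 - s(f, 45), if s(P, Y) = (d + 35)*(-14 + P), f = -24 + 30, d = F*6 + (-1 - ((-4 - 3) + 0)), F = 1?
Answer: 636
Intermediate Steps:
d = 12 (d = 1*6 + (-1 - ((-4 - 3) + 0)) = 6 + (-1 - (-7 + 0)) = 6 + (-1 - 1*(-7)) = 6 + (-1 + 7) = 6 + 6 = 12)
f = 6
s(P, Y) = -658 + 47*P (s(P, Y) = (12 + 35)*(-14 + P) = 47*(-14 + P) = -658 + 47*P)
260 - s(f, 45) = 260 - (-658 + 47*6) = 260 - (-658 + 282) = 260 - 1*(-376) = 260 + 376 = 636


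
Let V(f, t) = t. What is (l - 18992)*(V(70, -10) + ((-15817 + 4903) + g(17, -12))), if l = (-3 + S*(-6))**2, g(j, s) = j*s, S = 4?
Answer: 203230664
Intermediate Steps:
l = 729 (l = (-3 + 4*(-6))**2 = (-3 - 24)**2 = (-27)**2 = 729)
(l - 18992)*(V(70, -10) + ((-15817 + 4903) + g(17, -12))) = (729 - 18992)*(-10 + ((-15817 + 4903) + 17*(-12))) = -18263*(-10 + (-10914 - 204)) = -18263*(-10 - 11118) = -18263*(-11128) = 203230664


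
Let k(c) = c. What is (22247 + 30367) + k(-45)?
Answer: 52569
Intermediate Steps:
(22247 + 30367) + k(-45) = (22247 + 30367) - 45 = 52614 - 45 = 52569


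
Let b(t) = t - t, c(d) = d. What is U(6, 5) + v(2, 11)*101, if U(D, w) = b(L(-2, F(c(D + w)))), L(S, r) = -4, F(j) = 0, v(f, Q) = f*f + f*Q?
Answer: 2626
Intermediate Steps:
v(f, Q) = f**2 + Q*f
b(t) = 0
U(D, w) = 0
U(6, 5) + v(2, 11)*101 = 0 + (2*(11 + 2))*101 = 0 + (2*13)*101 = 0 + 26*101 = 0 + 2626 = 2626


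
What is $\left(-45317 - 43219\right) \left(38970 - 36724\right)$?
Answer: $-198851856$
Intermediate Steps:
$\left(-45317 - 43219\right) \left(38970 - 36724\right) = \left(-88536\right) 2246 = -198851856$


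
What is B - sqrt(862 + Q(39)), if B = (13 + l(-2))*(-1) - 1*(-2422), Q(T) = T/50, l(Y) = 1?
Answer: 2408 - sqrt(86278)/10 ≈ 2378.6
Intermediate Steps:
Q(T) = T/50 (Q(T) = T*(1/50) = T/50)
B = 2408 (B = (13 + 1)*(-1) - 1*(-2422) = 14*(-1) + 2422 = -14 + 2422 = 2408)
B - sqrt(862 + Q(39)) = 2408 - sqrt(862 + (1/50)*39) = 2408 - sqrt(862 + 39/50) = 2408 - sqrt(43139/50) = 2408 - sqrt(86278)/10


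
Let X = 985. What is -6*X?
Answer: -5910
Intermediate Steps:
-6*X = -6*985 = -5910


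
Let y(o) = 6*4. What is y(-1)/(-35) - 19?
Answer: -689/35 ≈ -19.686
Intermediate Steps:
y(o) = 24
y(-1)/(-35) - 19 = 24/(-35) - 19 = -1/35*24 - 19 = -24/35 - 19 = -689/35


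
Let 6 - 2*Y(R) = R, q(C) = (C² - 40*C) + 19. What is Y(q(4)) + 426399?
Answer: 852929/2 ≈ 4.2646e+5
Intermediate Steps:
q(C) = 19 + C² - 40*C
Y(R) = 3 - R/2
Y(q(4)) + 426399 = (3 - (19 + 4² - 40*4)/2) + 426399 = (3 - (19 + 16 - 160)/2) + 426399 = (3 - ½*(-125)) + 426399 = (3 + 125/2) + 426399 = 131/2 + 426399 = 852929/2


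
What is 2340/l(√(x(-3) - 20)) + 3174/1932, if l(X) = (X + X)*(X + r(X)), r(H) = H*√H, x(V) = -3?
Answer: (-15851*I*√23 + 529*23^(¾)*I^(3/2))/(322*(I*√23 + 23^(¾)*I^(3/2))) ≈ -12.935 + 8.8579*I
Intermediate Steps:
r(H) = H^(3/2)
l(X) = 2*X*(X + X^(3/2)) (l(X) = (X + X)*(X + X^(3/2)) = (2*X)*(X + X^(3/2)) = 2*X*(X + X^(3/2)))
2340/l(√(x(-3) - 20)) + 3174/1932 = 2340/((2*√(-3 - 20)*(√(-3 - 20) + (√(-3 - 20))^(3/2)))) + 3174/1932 = 2340/((2*√(-23)*(√(-23) + (√(-23))^(3/2)))) + 3174*(1/1932) = 2340/((2*(I*√23)*(I*√23 + (I*√23)^(3/2)))) + 23/14 = 2340/((2*(I*√23)*(I*√23 + 23^(¾)*I^(3/2)))) + 23/14 = 2340/((2*I*√23*(I*√23 + 23^(¾)*I^(3/2)))) + 23/14 = 2340*(-I*√23/(46*(I*√23 + 23^(¾)*I^(3/2)))) + 23/14 = -1170*I*√23/(23*(I*√23 + 23^(¾)*I^(3/2))) + 23/14 = 23/14 - 1170*I*√23/(23*(I*√23 + 23^(¾)*I^(3/2)))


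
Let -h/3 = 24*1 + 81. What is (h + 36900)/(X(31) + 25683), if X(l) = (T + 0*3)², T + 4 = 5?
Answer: 36585/25684 ≈ 1.4244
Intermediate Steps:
T = 1 (T = -4 + 5 = 1)
h = -315 (h = -3*(24*1 + 81) = -3*(24 + 81) = -3*105 = -315)
X(l) = 1 (X(l) = (1 + 0*3)² = (1 + 0)² = 1² = 1)
(h + 36900)/(X(31) + 25683) = (-315 + 36900)/(1 + 25683) = 36585/25684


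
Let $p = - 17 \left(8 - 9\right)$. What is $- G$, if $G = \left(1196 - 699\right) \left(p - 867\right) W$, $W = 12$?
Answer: $5069400$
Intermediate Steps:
$p = 17$ ($p = - 17 \left(8 - 9\right) = \left(-17\right) \left(-1\right) = 17$)
$G = -5069400$ ($G = \left(1196 - 699\right) \left(17 - 867\right) 12 = 497 \left(-850\right) 12 = \left(-422450\right) 12 = -5069400$)
$- G = \left(-1\right) \left(-5069400\right) = 5069400$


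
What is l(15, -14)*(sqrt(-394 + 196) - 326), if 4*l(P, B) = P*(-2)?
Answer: 2445 - 45*I*sqrt(22)/2 ≈ 2445.0 - 105.53*I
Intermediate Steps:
l(P, B) = -P/2 (l(P, B) = (P*(-2))/4 = (-2*P)/4 = -P/2)
l(15, -14)*(sqrt(-394 + 196) - 326) = (-1/2*15)*(sqrt(-394 + 196) - 326) = -15*(sqrt(-198) - 326)/2 = -15*(3*I*sqrt(22) - 326)/2 = -15*(-326 + 3*I*sqrt(22))/2 = 2445 - 45*I*sqrt(22)/2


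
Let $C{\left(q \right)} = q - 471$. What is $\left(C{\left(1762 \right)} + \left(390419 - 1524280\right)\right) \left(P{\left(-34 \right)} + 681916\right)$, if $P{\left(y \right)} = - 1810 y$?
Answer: $-842015961920$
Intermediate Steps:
$C{\left(q \right)} = -471 + q$ ($C{\left(q \right)} = q - 471 = -471 + q$)
$\left(C{\left(1762 \right)} + \left(390419 - 1524280\right)\right) \left(P{\left(-34 \right)} + 681916\right) = \left(\left(-471 + 1762\right) + \left(390419 - 1524280\right)\right) \left(\left(-1810\right) \left(-34\right) + 681916\right) = \left(1291 - 1133861\right) \left(61540 + 681916\right) = \left(-1132570\right) 743456 = -842015961920$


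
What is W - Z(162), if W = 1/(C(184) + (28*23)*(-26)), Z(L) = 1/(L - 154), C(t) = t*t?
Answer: -1069/8556 ≈ -0.12494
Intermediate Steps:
C(t) = t**2
Z(L) = 1/(-154 + L)
W = 1/17112 (W = 1/(184**2 + (28*23)*(-26)) = 1/(33856 + 644*(-26)) = 1/(33856 - 16744) = 1/17112 ≈ 5.8439e-5)
W - Z(162) = 1/17112 - 1/(-154 + 162) = 1/17112 - 1/8 = -1069/8556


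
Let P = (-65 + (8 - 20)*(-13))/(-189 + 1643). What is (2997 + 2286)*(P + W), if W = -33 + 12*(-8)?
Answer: -990430425/1454 ≈ -6.8118e+5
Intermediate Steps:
P = 91/1454 (P = (-65 - 12*(-13))/1454 = (-65 + 156)*(1/1454) = 91*(1/1454) = 91/1454 ≈ 0.062586)
W = -129 (W = -33 - 96 = -129)
(2997 + 2286)*(P + W) = (2997 + 2286)*(91/1454 - 129) = 5283*(-187475/1454) = -990430425/1454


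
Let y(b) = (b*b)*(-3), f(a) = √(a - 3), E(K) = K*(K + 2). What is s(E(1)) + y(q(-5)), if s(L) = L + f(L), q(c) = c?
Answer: -72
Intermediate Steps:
E(K) = K*(2 + K)
f(a) = √(-3 + a)
s(L) = L + √(-3 + L)
y(b) = -3*b² (y(b) = b²*(-3) = -3*b²)
s(E(1)) + y(q(-5)) = (1*(2 + 1) + √(-3 + 1*(2 + 1))) - 3*(-5)² = (1*3 + √(-3 + 1*3)) - 3*25 = (3 + √(-3 + 3)) - 75 = (3 + √0) - 75 = (3 + 0) - 75 = 3 - 75 = -72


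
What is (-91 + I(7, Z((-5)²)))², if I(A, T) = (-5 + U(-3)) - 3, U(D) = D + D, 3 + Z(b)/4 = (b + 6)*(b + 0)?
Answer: 11025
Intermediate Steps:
Z(b) = -12 + 4*b*(6 + b) (Z(b) = -12 + 4*((b + 6)*(b + 0)) = -12 + 4*((6 + b)*b) = -12 + 4*(b*(6 + b)) = -12 + 4*b*(6 + b))
U(D) = 2*D
I(A, T) = -14 (I(A, T) = (-5 + 2*(-3)) - 3 = (-5 - 6) - 3 = -11 - 3 = -14)
(-91 + I(7, Z((-5)²)))² = (-91 - 14)² = (-105)² = 11025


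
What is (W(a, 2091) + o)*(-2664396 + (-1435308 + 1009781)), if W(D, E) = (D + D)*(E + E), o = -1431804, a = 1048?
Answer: -22660469427564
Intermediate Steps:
W(D, E) = 4*D*E (W(D, E) = (2*D)*(2*E) = 4*D*E)
(W(a, 2091) + o)*(-2664396 + (-1435308 + 1009781)) = (4*1048*2091 - 1431804)*(-2664396 + (-1435308 + 1009781)) = (8765472 - 1431804)*(-2664396 - 425527) = 7333668*(-3089923) = -22660469427564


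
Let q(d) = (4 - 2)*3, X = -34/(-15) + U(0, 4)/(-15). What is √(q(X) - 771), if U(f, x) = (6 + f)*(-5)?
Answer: 3*I*√85 ≈ 27.659*I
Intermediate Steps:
U(f, x) = -30 - 5*f
X = 64/15 (X = -34/(-15) + (-30 - 5*0)/(-15) = -34*(-1/15) + (-30 + 0)*(-1/15) = 34/15 - 30*(-1/15) = 34/15 + 2 = 64/15 ≈ 4.2667)
q(d) = 6 (q(d) = 2*3 = 6)
√(q(X) - 771) = √(6 - 771) = √(-765) = 3*I*√85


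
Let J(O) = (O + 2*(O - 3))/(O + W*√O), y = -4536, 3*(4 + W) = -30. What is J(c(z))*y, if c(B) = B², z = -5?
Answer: 34776/5 ≈ 6955.2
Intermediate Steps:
W = -14 (W = -4 + (⅓)*(-30) = -4 - 10 = -14)
J(O) = (-6 + 3*O)/(O - 14*√O) (J(O) = (O + 2*(O - 3))/(O - 14*√O) = (O + 2*(-3 + O))/(O - 14*√O) = (O + (-6 + 2*O))/(O - 14*√O) = (-6 + 3*O)/(O - 14*√O))
J(c(z))*y = (3*(2 - 1*(-5)²)/(-1*(-5)² + 14*√((-5)²)))*(-4536) = (3*(2 - 1*25)/(-1*25 + 14*√25))*(-4536) = (3*(2 - 25)/(-25 + 14*5))*(-4536) = (3*(-23)/(-25 + 70))*(-4536) = (3*(-23)/45)*(-4536) = (3*(1/45)*(-23))*(-4536) = -23/15*(-4536) = 34776/5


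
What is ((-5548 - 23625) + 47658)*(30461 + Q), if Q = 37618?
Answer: 1258440315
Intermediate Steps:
((-5548 - 23625) + 47658)*(30461 + Q) = ((-5548 - 23625) + 47658)*(30461 + 37618) = (-29173 + 47658)*68079 = 18485*68079 = 1258440315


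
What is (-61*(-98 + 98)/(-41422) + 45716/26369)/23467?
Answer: 45716/618801323 ≈ 7.3878e-5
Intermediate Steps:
(-61*(-98 + 98)/(-41422) + 45716/26369)/23467 = (-61*0*(-1/41422) + 45716*(1/26369))*(1/23467) = (0*(-1/41422) + 45716/26369)*(1/23467) = (0 + 45716/26369)*(1/23467) = (45716/26369)*(1/23467) = 45716/618801323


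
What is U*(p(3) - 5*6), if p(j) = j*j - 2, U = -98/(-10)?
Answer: -1127/5 ≈ -225.40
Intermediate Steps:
U = 49/5 (U = -98*(-⅒) = 49/5 ≈ 9.8000)
p(j) = -2 + j² (p(j) = j² - 2 = -2 + j²)
U*(p(3) - 5*6) = 49*((-2 + 3²) - 5*6)/5 = 49*((-2 + 9) - 30)/5 = 49*(7 - 30)/5 = (49/5)*(-23) = -1127/5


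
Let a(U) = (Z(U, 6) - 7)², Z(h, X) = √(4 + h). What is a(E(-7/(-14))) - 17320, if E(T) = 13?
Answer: -17320 + (7 - √17)² ≈ -17312.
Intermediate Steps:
a(U) = (-7 + √(4 + U))² (a(U) = (√(4 + U) - 7)² = (-7 + √(4 + U))²)
a(E(-7/(-14))) - 17320 = (-7 + √(4 + 13))² - 17320 = (-7 + √17)² - 17320 = -17320 + (-7 + √17)²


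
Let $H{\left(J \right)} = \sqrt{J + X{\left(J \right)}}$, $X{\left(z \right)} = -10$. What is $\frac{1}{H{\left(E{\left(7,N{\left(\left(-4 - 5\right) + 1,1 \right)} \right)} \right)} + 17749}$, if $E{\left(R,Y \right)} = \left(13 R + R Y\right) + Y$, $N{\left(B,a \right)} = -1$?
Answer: $\frac{17749}{315026928} - \frac{\sqrt{73}}{315026928} \approx 5.6314 \cdot 10^{-5}$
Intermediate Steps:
$E{\left(R,Y \right)} = Y + 13 R + R Y$
$H{\left(J \right)} = \sqrt{-10 + J}$ ($H{\left(J \right)} = \sqrt{J - 10} = \sqrt{-10 + J}$)
$\frac{1}{H{\left(E{\left(7,N{\left(\left(-4 - 5\right) + 1,1 \right)} \right)} \right)} + 17749} = \frac{1}{\sqrt{-10 + \left(-1 + 13 \cdot 7 + 7 \left(-1\right)\right)} + 17749} = \frac{1}{\sqrt{-10 - -83} + 17749} = \frac{1}{\sqrt{-10 + 83} + 17749} = \frac{1}{\sqrt{73} + 17749} = \frac{1}{17749 + \sqrt{73}}$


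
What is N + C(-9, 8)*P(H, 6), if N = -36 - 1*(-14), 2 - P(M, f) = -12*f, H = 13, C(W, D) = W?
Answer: -688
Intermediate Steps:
P(M, f) = 2 + 12*f (P(M, f) = 2 - (-12)*f = 2 + 12*f)
N = -22 (N = -36 + 14 = -22)
N + C(-9, 8)*P(H, 6) = -22 - 9*(2 + 12*6) = -22 - 9*(2 + 72) = -22 - 9*74 = -22 - 666 = -688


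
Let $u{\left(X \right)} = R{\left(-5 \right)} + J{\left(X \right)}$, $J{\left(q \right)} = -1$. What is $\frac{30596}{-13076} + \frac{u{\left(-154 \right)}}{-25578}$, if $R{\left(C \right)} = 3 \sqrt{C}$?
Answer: $- \frac{27948979}{11944926} - \frac{i \sqrt{5}}{8526} \approx -2.3398 - 0.00026226 i$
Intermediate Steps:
$u{\left(X \right)} = -1 + 3 i \sqrt{5}$ ($u{\left(X \right)} = 3 \sqrt{-5} - 1 = 3 i \sqrt{5} - 1 = -1 + 3 i \sqrt{5}$)
$\frac{30596}{-13076} + \frac{u{\left(-154 \right)}}{-25578} = \frac{30596}{-13076} + \frac{-1 + 3 i \sqrt{5}}{-25578} = 30596 \left(- \frac{1}{13076}\right) + \left(-1 + 3 i \sqrt{5}\right) \left(- \frac{1}{25578}\right) = - \frac{7649}{3269} + \left(\frac{1}{25578} - \frac{i \sqrt{5}}{8526}\right) = - \frac{27948979}{11944926} - \frac{i \sqrt{5}}{8526}$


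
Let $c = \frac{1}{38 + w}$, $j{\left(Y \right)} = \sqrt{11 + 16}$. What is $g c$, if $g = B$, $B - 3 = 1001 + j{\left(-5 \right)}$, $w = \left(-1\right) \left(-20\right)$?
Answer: $\frac{502}{29} + \frac{3 \sqrt{3}}{58} \approx 17.4$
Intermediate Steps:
$j{\left(Y \right)} = 3 \sqrt{3}$ ($j{\left(Y \right)} = \sqrt{27} = 3 \sqrt{3}$)
$w = 20$
$B = 1004 + 3 \sqrt{3}$ ($B = 3 + \left(1001 + 3 \sqrt{3}\right) = 1004 + 3 \sqrt{3} \approx 1009.2$)
$g = 1004 + 3 \sqrt{3} \approx 1009.2$
$c = \frac{1}{58}$ ($c = \frac{1}{38 + 20} = \frac{1}{58} \approx 0.017241$)
$g c = \left(1004 + 3 \sqrt{3}\right) \frac{1}{58} = \frac{502}{29} + \frac{3 \sqrt{3}}{58}$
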